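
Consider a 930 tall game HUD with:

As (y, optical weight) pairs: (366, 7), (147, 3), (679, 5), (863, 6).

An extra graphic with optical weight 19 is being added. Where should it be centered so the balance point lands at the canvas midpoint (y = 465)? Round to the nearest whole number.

y ≈ 370

With the extra graphic, Σw becomes 7 + 3 + 5 + 6 + 19 = 40.
y: need Σw·y = 40·465 = 18600. Existing = 7·366 + 3·147 + 5·679 + 6·863 = 11576. Remainder 7024 / 19 ≈ 369.68.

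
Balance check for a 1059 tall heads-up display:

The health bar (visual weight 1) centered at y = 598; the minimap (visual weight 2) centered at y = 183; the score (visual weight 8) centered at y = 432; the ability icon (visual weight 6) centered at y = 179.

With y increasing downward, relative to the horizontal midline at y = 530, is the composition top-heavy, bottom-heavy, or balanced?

Σw = 1 + 2 + 8 + 6 = 17.
y-moment: 1·598 + 2·183 + 8·432 + 6·179 = 5494; centroid 5494/17 ≈ 323.18.
323.2 vs midline 530 → top-heavy.

top-heavy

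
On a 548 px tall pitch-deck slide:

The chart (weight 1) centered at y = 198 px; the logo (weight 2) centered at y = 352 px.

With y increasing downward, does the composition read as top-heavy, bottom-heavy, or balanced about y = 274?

bottom-heavy

Total weight = 1 + 2 = 3.
Σw·y = 1·198 + 2·352 = 902, so ȳ = 902/3 ≈ 300.67.
300.7 lies below (larger y than) the midline 274, so the layout is bottom-heavy.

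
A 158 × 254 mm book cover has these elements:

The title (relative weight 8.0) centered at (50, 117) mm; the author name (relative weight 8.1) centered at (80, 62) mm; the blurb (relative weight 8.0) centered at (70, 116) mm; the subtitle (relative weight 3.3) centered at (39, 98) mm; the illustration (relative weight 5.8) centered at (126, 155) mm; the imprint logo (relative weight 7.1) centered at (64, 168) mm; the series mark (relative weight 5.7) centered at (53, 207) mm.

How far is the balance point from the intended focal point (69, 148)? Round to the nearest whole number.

≈ 18 mm

Weights sum to 8.0 + 8.1 + 8.0 + 3.3 + 5.8 + 7.1 + 5.7 = 46.0.
x: moment 3224.0 / weight 46.0 ≈ 70.09
y: moment 5961.3 / weight 46.0 ≈ 129.59
Relative to (69, 148): Δ = (1.09, -18.41); |Δ| = √(1.09² + -18.41²) ≈ 18.44.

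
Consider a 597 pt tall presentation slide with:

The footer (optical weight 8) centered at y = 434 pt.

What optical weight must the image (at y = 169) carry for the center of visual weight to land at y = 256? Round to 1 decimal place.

Known: weight 8 with moment 8·434 = 3472.
For the centroid to hit 256: (3472 + w·169) / (8 + w) = 256.
Solving: w = (256·8 − 3472) / (169 − 256) = -1424 / -87 ≈ 16.37.

w ≈ 16.4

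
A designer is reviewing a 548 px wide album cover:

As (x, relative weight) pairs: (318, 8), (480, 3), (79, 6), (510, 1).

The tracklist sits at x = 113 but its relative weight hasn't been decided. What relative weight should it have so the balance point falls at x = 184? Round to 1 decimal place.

w ≈ 23.3

Existing Σw = 18 (8 + 3 + 6 + 1); existing moment 8·318 + 3·480 + 6·79 + 1·510 = 4968.
Set Σw·x/Σw = 184: (4968 + 113w) = 184·(18 + w).
So w = (184·18 − 4968)/(113 − 184) = -1656/-71 ≈ 23.32.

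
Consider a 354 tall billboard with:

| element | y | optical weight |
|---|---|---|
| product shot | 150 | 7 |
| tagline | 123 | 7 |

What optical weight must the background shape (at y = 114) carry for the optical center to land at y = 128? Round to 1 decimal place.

Fixed elements: Σw = 7 + 7 = 14, Σw·y = 7·150 + 7·123 = 1911.
For the centroid to hit 128: (1911 + w·114) / (14 + w) = 128.
So w = (128·14 − 1911)/(114 − 128) = -119/-14 ≈ 8.50.

w ≈ 8.5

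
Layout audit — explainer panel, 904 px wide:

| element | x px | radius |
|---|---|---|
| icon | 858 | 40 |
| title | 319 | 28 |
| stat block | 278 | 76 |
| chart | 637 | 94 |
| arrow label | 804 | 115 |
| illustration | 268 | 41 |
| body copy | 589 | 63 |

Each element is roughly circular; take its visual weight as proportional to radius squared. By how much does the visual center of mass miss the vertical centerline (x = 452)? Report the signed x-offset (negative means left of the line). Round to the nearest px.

≈ 169 px

Weights ∝ r²: icon 40² = 1600, title 28² = 784, stat block 76² = 5776, chart 94² = 8836, arrow label 115² = 13225, illustration 41² = 1681, body copy 63² = 3969; Σw = 35871.
Σw·x = 22278305; x̄ = 22278305/35871 ≈ 621.07.
Difference: 621.07 − 452 ≈ 169.07.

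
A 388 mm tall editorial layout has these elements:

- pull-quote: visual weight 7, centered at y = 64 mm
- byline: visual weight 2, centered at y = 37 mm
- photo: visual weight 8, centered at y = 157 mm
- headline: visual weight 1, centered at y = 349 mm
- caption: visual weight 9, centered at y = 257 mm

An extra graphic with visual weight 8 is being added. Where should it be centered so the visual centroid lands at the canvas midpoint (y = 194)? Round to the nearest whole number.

y ≈ 294

After adding the extra graphic, total weight = 7 + 2 + 8 + 1 + 9 + 8 = 35.
y: target moment 35×194 = 6790; current 7·64 + 2·37 + 8·157 + 1·349 + 9·257 = 4440; the extra graphic supplies 2350, so y = 2350/8 ≈ 293.75.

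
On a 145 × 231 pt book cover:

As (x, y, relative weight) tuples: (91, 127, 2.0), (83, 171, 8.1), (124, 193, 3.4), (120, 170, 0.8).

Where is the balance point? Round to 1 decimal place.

Weights sum to 2.0 + 8.1 + 3.4 + 0.8 = 14.3.
Σw·x = 2.0·91 + 8.1·83 + 3.4·124 + 0.8·120 = 1371.9, so x̄ = 1371.9/14.3 ≈ 95.94.
Σw·y = 2.0·127 + 8.1·171 + 3.4·193 + 0.8·170 = 2431.3, so ȳ = 2431.3/14.3 ≈ 170.02.

(95.9, 170.0)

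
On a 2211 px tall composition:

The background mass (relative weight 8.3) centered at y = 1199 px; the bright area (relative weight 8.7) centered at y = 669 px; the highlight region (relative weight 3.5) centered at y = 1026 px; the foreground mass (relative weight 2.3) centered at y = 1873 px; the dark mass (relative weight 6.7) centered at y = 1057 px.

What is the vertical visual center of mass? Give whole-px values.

y ≈ 1042

Σw = 8.3 + 8.7 + 3.5 + 2.3 + 6.7 = 29.5.
y-moment: 8.3·1199 + 8.7·669 + 3.5·1026 + 2.3·1873 + 6.7·1057 = 30752.8; centroid 30752.8/29.5 ≈ 1042.47.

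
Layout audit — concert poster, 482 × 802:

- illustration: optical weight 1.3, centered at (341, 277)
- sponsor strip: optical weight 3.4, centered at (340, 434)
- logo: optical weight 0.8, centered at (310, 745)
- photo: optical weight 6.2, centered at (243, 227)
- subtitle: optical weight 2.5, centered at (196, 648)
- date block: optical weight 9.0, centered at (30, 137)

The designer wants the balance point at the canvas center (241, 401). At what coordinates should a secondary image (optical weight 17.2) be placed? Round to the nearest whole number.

With the secondary image, Σw becomes 1.3 + 3.4 + 0.8 + 6.2 + 2.5 + 9.0 + 17.2 = 40.4.
x: target moment 40.4×241 = 9736.4; current 1.3·341 + 3.4·340 + 0.8·310 + 6.2·243 + 2.5·196 + 9.0·30 = 4113.9; the secondary image supplies 5622.5, so x = 5622.5/17.2 ≈ 326.89.
y: target moment 40.4×401 = 16200.4; current 1.3·277 + 3.4·434 + 0.8·745 + 6.2·227 + 2.5·648 + 9.0·137 = 6692.1; the secondary image supplies 9508.3, so y = 9508.3/17.2 ≈ 552.81.

(327, 553)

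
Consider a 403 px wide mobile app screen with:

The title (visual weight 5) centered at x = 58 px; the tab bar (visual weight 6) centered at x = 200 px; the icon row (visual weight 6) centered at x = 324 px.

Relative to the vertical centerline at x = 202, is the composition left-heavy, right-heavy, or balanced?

balanced

Weights sum to 5 + 6 + 6 = 17.
x: (5·58 + 6·200 + 6·324) / 17 = 3434 / 17 ≈ 202.00
That equals the midline 202 — balanced.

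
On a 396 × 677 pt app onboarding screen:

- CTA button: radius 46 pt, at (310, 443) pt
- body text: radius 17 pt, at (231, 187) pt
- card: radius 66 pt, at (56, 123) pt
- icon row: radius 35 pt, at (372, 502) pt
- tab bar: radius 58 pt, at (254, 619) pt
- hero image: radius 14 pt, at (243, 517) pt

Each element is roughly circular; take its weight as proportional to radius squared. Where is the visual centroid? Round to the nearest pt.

r² weights: CTA button 46² = 2116, body text 17² = 289, card 66² = 4356, icon row 35² = 1225, tab bar 58² = 3364, hero image 14² = 196. Total = 11546.
Σw·x = 2324439; x̄ = 2324439/11546 ≈ 201.32.
Σw·y = 4325817; ȳ = 4325817/11546 ≈ 374.66.

(201, 375)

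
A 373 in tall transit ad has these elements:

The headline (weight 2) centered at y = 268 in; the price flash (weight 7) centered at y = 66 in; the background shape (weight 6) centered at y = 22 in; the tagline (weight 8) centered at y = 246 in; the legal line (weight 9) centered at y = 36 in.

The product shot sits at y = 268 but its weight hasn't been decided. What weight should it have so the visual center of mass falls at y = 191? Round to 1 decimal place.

w ≈ 34.9

Known weights sum to 2 + 7 + 6 + 8 + 9 = 32; their moment is 2·268 + 7·66 + 6·22 + 8·246 + 9·36 = 3422.
For the centroid to hit 191: (3422 + w·268) / (32 + w) = 191.
Rearranging, w·(268 − 191) = 191·32 − 3422 = 2690, so w ≈ 2690/77 = 34.94.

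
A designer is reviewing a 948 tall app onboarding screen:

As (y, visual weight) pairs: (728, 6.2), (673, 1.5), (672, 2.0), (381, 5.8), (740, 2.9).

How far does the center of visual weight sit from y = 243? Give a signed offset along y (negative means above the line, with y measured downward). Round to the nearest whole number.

≈ 367

Weights sum to 6.2 + 1.5 + 2.0 + 5.8 + 2.9 = 18.4.
y: (6.2·728 + 1.5·673 + 2.0·672 + 5.8·381 + 2.9·740) / 18.4 = 11222.9 / 18.4 ≈ 609.94
Against y = 243, that's 609.94 − 243 = 366.94.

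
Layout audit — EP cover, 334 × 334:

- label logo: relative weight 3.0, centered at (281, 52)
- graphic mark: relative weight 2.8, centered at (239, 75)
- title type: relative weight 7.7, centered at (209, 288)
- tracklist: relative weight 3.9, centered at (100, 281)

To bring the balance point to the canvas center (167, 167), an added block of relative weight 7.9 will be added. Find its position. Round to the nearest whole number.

With the added block, Σw becomes 3.0 + 2.8 + 7.7 + 3.9 + 7.9 = 25.3.
x: need Σw·x = 25.3·167 = 4225.1. Existing = 3.0·281 + 2.8·239 + 7.7·209 + 3.9·100 = 3511.5. Remainder 713.6 / 7.9 ≈ 90.33.
y: need Σw·y = 25.3·167 = 4225.1. Existing = 3.0·52 + 2.8·75 + 7.7·288 + 3.9·281 = 3679.5. Remainder 545.6 / 7.9 ≈ 69.06.

(90, 69)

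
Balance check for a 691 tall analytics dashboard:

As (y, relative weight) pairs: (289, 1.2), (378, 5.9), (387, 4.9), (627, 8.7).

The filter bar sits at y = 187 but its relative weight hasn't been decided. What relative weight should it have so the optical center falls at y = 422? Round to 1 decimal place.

w ≈ 5.1

Fixed elements: Σw = 1.2 + 5.9 + 4.9 + 8.7 = 20.7, Σw·y = 1.2·289 + 5.9·378 + 4.9·387 + 8.7·627 = 9928.2.
Balance at y = 422 requires (9928.2 + w·187) / (20.7 + w) = 422.
So w = (422·20.7 − 9928.2)/(187 − 422) = -1192.8/-235 ≈ 5.08.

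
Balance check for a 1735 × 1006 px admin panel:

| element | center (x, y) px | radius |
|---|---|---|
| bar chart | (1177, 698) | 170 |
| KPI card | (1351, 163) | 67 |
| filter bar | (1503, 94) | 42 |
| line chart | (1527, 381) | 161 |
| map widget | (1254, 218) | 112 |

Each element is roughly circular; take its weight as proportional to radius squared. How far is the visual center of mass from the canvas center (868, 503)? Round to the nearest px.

Weights ∝ r²: bar chart 170² = 28900, KPI card 67² = 4489, filter bar 42² = 1764, line chart 161² = 25921, map widget 112² = 12544; Σw = 73618.
x: (28900·1177 + 4489·1351 + 1764·1503 + 25921·1527 + 12544·1254) / 73618 = 98042774 / 73618 ≈ 1331.78
y: (28900·698 + 4489·163 + 1764·94 + 25921·381 + 12544·218) / 73618 = 33680216 / 73618 ≈ 457.50
Relative to (868, 503): Δ = (463.78, -45.50); |Δ| = √(463.78² + -45.50²) ≈ 466.00.

≈ 466 px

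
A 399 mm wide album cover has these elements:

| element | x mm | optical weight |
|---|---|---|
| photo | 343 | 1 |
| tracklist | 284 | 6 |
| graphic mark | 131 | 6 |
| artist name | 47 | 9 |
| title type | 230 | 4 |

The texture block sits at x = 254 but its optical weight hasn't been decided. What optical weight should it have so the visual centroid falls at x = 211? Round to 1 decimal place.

w ≈ 30.5

Existing Σw = 26 (1 + 6 + 6 + 9 + 4); existing moment 1·343 + 6·284 + 6·131 + 9·47 + 4·230 = 4176.
Balance at x = 211 requires (4176 + w·254) / (26 + w) = 211.
So w = (211·26 − 4176)/(254 − 211) = 1310/43 ≈ 30.47.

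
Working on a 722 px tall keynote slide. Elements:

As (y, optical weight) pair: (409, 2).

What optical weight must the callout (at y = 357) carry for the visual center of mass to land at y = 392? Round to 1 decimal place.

w ≈ 1.0

Known: weight 2 with moment 2·409 = 818.
Set Σw·y/Σw = 392: (818 + 357w) = 392·(2 + w).
Rearranging, w·(357 − 392) = 392·2 − 818 = -34, so w ≈ -34/-35 = 0.97.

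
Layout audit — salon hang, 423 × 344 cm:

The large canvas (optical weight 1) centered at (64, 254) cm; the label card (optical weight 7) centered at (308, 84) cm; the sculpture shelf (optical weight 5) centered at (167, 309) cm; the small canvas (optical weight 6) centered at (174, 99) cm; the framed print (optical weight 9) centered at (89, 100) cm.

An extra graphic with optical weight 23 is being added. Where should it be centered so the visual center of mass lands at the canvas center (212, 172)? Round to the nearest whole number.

(257, 213)

With the extra graphic, Σw becomes 1 + 7 + 5 + 6 + 9 + 23 = 51.
Along x: (4900 + 23·x) / 51 = 212 (existing moment 1·64 + 7·308 + 5·167 + 6·174 + 9·89 = 4900) ⇒ x = (10812 − 4900) / 23 ≈ 257.04.
Along y: (3881 + 23·y) / 51 = 172 (existing moment 1·254 + 7·84 + 5·309 + 6·99 + 9·100 = 3881) ⇒ y = (8772 − 3881) / 23 ≈ 212.65.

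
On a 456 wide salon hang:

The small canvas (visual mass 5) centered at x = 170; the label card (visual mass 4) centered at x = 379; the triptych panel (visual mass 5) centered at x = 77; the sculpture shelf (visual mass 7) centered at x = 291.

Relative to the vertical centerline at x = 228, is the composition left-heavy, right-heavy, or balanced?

balanced

Σw = 5 + 4 + 5 + 7 = 21.
x: (5·170 + 4·379 + 5·77 + 7·291) / 21 = 4788 / 21 ≈ 228.00
228.00 = 228 exactly: balanced.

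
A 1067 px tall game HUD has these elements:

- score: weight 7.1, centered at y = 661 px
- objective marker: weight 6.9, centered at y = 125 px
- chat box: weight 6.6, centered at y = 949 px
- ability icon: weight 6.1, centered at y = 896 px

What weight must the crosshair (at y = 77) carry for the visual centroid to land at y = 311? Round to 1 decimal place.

Fixed elements: Σw = 7.1 + 6.9 + 6.6 + 6.1 = 26.7, Σw·y = 7.1·661 + 6.9·125 + 6.6·949 + 6.1·896 = 17284.6.
Set Σw·y/Σw = 311: (17284.6 + 77w) = 311·(26.7 + w).
Rearranging, w·(77 − 311) = 311·26.7 − 17284.6 = -8980.9, so w ≈ -8980.9/-234 = 38.38.

w ≈ 38.4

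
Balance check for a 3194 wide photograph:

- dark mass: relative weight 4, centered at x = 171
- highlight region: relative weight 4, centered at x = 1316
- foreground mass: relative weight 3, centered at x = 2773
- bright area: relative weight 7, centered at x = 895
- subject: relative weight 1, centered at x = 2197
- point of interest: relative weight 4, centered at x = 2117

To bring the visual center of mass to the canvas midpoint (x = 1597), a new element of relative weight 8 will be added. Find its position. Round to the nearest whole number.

With the new element, Σw becomes 4 + 4 + 3 + 7 + 1 + 4 + 8 = 31.
x: target moment 31×1597 = 49507; current 4·171 + 4·1316 + 3·2773 + 7·895 + 1·2197 + 4·2117 = 31197; the new element supplies 18310, so x = 18310/8 ≈ 2288.75.

x ≈ 2289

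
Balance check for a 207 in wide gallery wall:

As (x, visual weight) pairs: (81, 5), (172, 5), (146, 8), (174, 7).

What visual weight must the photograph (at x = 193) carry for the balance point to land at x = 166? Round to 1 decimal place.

w ≈ 18.5

Existing Σw = 25 (5 + 5 + 8 + 7); existing moment 5·81 + 5·172 + 8·146 + 7·174 = 3651.
Set Σw·x/Σw = 166: (3651 + 193w) = 166·(25 + w).
So w = (166·25 − 3651)/(193 − 166) = 499/27 ≈ 18.48.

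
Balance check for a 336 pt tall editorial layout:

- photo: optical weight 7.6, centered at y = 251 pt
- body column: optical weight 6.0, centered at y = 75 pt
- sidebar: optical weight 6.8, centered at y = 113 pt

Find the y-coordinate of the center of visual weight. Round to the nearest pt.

y ≈ 153

Weights sum to 7.6 + 6.0 + 6.8 = 20.4.
y: (7.6·251 + 6.0·75 + 6.8·113) / 20.4 = 3126.0 / 20.4 ≈ 153.24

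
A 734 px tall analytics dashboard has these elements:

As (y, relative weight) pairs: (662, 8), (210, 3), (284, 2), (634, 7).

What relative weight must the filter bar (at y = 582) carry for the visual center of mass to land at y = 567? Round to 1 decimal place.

w ≈ 27.2

Known weights sum to 8 + 3 + 2 + 7 = 20; their moment is 8·662 + 3·210 + 2·284 + 7·634 = 10932.
Balance at y = 567 requires (10932 + w·582) / (20 + w) = 567.
Solving: w = (567·20 − 10932) / (582 − 567) = 408 / 15 ≈ 27.20.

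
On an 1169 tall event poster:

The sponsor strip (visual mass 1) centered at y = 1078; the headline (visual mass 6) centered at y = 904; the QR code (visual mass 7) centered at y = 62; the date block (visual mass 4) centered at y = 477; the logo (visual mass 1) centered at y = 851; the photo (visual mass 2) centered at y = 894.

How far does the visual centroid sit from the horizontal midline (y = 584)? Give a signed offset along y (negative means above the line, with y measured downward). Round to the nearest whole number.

≈ -37

Σw = 1 + 6 + 7 + 4 + 1 + 2 = 21.
y: (1·1078 + 6·904 + 7·62 + 4·477 + 1·851 + 2·894) / 21 = 11483 / 21 ≈ 546.81
Offset from y = 584: 546.81 − 584 ≈ -37.19.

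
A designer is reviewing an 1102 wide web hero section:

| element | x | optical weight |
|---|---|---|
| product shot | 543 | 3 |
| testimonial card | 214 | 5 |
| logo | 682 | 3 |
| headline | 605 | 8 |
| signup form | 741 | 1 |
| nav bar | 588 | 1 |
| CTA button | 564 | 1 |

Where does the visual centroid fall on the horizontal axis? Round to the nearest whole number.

x ≈ 522

Σw = 3 + 5 + 3 + 8 + 1 + 1 + 1 = 22.
x: (3·543 + 5·214 + 3·682 + 8·605 + 1·741 + 1·588 + 1·564) / 22 = 11478 / 22 ≈ 521.73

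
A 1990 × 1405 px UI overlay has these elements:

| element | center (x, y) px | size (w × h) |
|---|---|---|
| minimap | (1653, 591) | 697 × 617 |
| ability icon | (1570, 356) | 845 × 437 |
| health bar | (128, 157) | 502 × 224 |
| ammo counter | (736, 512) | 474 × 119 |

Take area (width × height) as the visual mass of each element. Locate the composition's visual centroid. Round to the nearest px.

Areas: minimap 697·617 = 430049, ability icon 845·437 = 369265, health bar 502·224 = 112448, ammo counter 474·119 = 56406. Total weight = 968168.
x-moment: 430049·1653 + 369265·1570 + 112448·128 + 56406·736 = 1346525207; centroid 1346525207/968168 ≈ 1390.80.
y-moment: 430049·591 + 369265·356 + 112448·157 + 56406·512 = 432151507; centroid 432151507/968168 ≈ 446.36.

(1391, 446)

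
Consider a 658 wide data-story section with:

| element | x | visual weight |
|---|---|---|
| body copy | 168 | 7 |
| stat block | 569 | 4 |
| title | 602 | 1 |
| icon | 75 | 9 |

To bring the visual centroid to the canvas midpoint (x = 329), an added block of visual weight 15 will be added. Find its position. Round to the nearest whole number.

With the added block, Σw becomes 7 + 4 + 1 + 9 + 15 = 36.
Along x: (4729 + 15·x) / 36 = 329 (existing moment 7·168 + 4·569 + 1·602 + 9·75 = 4729) ⇒ x = (11844 − 4729) / 15 ≈ 474.33.

x ≈ 474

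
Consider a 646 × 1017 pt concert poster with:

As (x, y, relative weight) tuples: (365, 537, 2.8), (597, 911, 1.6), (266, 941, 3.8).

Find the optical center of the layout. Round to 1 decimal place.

(364.4, 797.2)

Weights sum to 2.8 + 1.6 + 3.8 = 8.2.
x: (2.8·365 + 1.6·597 + 3.8·266) / 8.2 = 2988.0 / 8.2 ≈ 364.39
y: (2.8·537 + 1.6·911 + 3.8·941) / 8.2 = 6537.0 / 8.2 ≈ 797.20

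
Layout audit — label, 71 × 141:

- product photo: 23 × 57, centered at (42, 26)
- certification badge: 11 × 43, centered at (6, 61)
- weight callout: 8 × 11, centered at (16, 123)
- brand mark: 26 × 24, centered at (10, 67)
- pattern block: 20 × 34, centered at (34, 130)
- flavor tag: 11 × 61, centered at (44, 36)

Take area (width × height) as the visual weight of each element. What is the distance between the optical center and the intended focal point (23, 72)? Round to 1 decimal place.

≈ 14.9

Areas → weights: product photo 23·57 = 1311, certification badge 11·43 = 473, weight callout 8·11 = 88, brand mark 26·24 = 624, pattern block 20·34 = 680, flavor tag 11·61 = 671; Σw = 3847.
x: moment 118192 / weight 3847 ≈ 30.72
Σw·y = 228127; ȳ = 228127/3847 ≈ 59.30.
Relative to (23, 72): Δ = (7.72, -12.70); |Δ| = √(7.72² + -12.70²) ≈ 14.86.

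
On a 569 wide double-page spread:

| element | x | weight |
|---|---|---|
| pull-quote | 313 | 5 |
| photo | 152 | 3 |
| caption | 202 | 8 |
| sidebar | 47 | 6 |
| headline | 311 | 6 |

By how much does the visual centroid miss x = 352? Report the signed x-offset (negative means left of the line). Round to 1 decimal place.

≈ -145.4

Σw = 5 + 3 + 8 + 6 + 6 = 28.
x-moment: 5·313 + 3·152 + 8·202 + 6·47 + 6·311 = 5785; centroid 5785/28 ≈ 206.61.
Difference: 206.61 − 352 ≈ -145.39.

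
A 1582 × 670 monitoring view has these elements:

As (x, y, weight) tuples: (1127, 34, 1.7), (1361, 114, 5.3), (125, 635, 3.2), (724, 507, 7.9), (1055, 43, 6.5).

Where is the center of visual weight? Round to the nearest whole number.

(899, 284)

Total weight = 1.7 + 5.3 + 3.2 + 7.9 + 6.5 = 24.6.
Σw·x = 1.7·1127 + 5.3·1361 + 3.2·125 + 7.9·724 + 6.5·1055 = 22106.3, so x̄ = 22106.3/24.6 ≈ 898.63.
Σw·y = 1.7·34 + 5.3·114 + 3.2·635 + 7.9·507 + 6.5·43 = 6978.8, so ȳ = 6978.8/24.6 ≈ 283.69.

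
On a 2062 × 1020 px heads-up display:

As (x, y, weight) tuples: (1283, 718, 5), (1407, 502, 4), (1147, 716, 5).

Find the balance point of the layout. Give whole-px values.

(1270, 656)

Total weight = 5 + 4 + 5 = 14.
Σw·x = 5·1283 + 4·1407 + 5·1147 = 17778, so x̄ = 17778/14 ≈ 1269.86.
Σw·y = 5·718 + 4·502 + 5·716 = 9178, so ȳ = 9178/14 ≈ 655.57.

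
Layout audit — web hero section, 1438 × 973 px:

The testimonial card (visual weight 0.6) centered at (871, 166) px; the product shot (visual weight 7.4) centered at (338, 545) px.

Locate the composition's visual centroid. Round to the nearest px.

(378, 517)

Total weight = 0.6 + 7.4 = 8.0.
x-moment: 0.6·871 + 7.4·338 = 3023.8; centroid 3023.8/8.0 ≈ 377.98.
y-moment: 0.6·166 + 7.4·545 = 4132.6; centroid 4132.6/8.0 ≈ 516.58.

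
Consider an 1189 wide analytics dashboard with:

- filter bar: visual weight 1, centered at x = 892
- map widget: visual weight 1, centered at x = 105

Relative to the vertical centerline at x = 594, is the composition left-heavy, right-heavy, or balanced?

Total weight = 1 + 1 = 2.
x-moment: 1·892 + 1·105 = 997; centroid 997/2 ≈ 498.50.
Since 498.5 is left of 594, the composition reads left-heavy.

left-heavy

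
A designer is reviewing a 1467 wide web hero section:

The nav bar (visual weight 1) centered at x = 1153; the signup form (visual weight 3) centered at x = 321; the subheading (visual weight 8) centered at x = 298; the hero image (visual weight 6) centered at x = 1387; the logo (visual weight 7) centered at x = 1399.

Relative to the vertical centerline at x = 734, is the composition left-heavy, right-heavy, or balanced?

right-heavy

Σw = 1 + 3 + 8 + 6 + 7 = 25.
x: (1·1153 + 3·321 + 8·298 + 6·1387 + 7·1399) / 25 = 22615 / 25 ≈ 904.60
Since 904.6 is right of 734, the composition reads right-heavy.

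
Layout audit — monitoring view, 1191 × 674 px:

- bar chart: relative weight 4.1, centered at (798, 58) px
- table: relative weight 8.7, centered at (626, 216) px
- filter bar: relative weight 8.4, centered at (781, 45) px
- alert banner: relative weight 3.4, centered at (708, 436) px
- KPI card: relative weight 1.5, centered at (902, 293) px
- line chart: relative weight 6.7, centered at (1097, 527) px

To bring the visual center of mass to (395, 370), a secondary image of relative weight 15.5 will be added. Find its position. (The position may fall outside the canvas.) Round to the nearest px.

After adding the secondary image, total weight = 4.1 + 8.7 + 8.4 + 3.4 + 1.5 + 6.7 + 15.5 = 48.3.
x: target moment 48.3×395 = 19078.5; current 4.1·798 + 8.7·626 + 8.4·781 + 3.4·708 + 1.5·902 + 6.7·1097 = 26388.5; the secondary image supplies -7310.0, so x = -7310.0/15.5 ≈ -471.61.
y: target moment 48.3×370 = 17871.0; current 4.1·58 + 8.7·216 + 8.4·45 + 3.4·436 + 1.5·293 + 6.7·527 = 7947.8; the secondary image supplies 9923.2, so y = 9923.2/15.5 ≈ 640.21.

(-472, 640)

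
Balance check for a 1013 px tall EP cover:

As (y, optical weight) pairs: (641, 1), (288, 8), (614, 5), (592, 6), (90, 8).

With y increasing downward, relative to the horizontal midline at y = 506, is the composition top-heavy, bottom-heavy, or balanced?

top-heavy

Total weight = 1 + 8 + 5 + 6 + 8 = 28.
Σw·y = 1·641 + 8·288 + 5·614 + 6·592 + 8·90 = 10287, so ȳ = 10287/28 ≈ 367.39.
367.4 vs midline 506 → top-heavy.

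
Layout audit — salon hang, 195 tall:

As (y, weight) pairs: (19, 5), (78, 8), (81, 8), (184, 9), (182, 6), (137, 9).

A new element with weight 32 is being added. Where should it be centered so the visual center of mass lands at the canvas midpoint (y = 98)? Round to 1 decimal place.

y ≈ 68.7

After adding the new element, total weight = 5 + 8 + 8 + 9 + 6 + 9 + 32 = 77.
y: need Σw·y = 77·98 = 7546. Existing = 5·19 + 8·78 + 8·81 + 9·184 + 6·182 + 9·137 = 5348. Remainder 2198 / 32 ≈ 68.69.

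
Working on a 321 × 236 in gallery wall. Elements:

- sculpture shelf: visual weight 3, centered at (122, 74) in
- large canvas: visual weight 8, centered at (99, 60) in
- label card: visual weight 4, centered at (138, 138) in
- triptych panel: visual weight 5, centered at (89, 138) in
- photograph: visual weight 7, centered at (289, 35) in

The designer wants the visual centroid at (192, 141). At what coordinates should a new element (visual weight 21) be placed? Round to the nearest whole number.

New total weight: (3 + 8 + 4 + 5 + 7) + 21 = 48.
Along x: (4178 + 21·x) / 48 = 192 (existing moment 3·122 + 8·99 + 4·138 + 5·89 + 7·289 = 4178) ⇒ x = (9216 − 4178) / 21 ≈ 239.90.
Along y: (2189 + 21·y) / 48 = 141 (existing moment 3·74 + 8·60 + 4·138 + 5·138 + 7·35 = 2189) ⇒ y = (6768 − 2189) / 21 ≈ 218.05.

(240, 218)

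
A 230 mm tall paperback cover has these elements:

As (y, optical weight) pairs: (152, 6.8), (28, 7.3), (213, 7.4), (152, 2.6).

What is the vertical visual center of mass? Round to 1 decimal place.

Weights sum to 6.8 + 7.3 + 7.4 + 2.6 = 24.1.
y-moment: 6.8·152 + 7.3·28 + 7.4·213 + 2.6·152 = 3209.4; centroid 3209.4/24.1 ≈ 133.17.

y ≈ 133.2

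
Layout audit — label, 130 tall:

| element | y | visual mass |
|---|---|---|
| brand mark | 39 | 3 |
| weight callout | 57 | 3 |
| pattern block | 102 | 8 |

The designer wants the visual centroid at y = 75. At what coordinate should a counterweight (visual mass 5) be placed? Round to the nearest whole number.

With the counterweight, Σw becomes 3 + 3 + 8 + 5 = 19.
Along y: (1104 + 5·y) / 19 = 75 (existing moment 3·39 + 3·57 + 8·102 = 1104) ⇒ y = (1425 − 1104) / 5 ≈ 64.20.

y ≈ 64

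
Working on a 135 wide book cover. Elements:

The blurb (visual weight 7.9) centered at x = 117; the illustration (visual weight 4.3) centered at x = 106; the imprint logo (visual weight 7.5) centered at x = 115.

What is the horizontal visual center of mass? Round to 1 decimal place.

Weights sum to 7.9 + 4.3 + 7.5 = 19.7.
Σw·x = 7.9·117 + 4.3·106 + 7.5·115 = 2242.6, so x̄ = 2242.6/19.7 ≈ 113.84.

x ≈ 113.8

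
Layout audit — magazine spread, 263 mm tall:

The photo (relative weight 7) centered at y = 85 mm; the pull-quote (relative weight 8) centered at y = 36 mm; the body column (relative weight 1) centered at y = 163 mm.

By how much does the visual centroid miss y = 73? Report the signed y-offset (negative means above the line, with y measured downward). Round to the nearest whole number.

≈ -8 mm

Weights sum to 7 + 8 + 1 = 16.
Σw·y = 7·85 + 8·36 + 1·163 = 1046, so ȳ = 1046/16 ≈ 65.38.
Difference: 65.38 − 73 ≈ -7.62.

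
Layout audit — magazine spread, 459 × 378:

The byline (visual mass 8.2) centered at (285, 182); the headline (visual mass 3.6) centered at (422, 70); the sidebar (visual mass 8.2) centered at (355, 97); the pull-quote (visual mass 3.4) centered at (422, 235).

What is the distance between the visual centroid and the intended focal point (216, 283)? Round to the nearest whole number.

≈ 194

Σw = 8.2 + 3.6 + 8.2 + 3.4 = 23.4.
x-moment: 8.2·285 + 3.6·422 + 8.2·355 + 3.4·422 = 8202.0; centroid 8202.0/23.4 ≈ 350.51.
y-moment: 8.2·182 + 3.6·70 + 8.2·97 + 3.4·235 = 3338.8; centroid 3338.8/23.4 ≈ 142.68.
From (216, 283): dx = 134.51, dy = -140.32, so the distance is √(dx²+dy²) ≈ 194.38.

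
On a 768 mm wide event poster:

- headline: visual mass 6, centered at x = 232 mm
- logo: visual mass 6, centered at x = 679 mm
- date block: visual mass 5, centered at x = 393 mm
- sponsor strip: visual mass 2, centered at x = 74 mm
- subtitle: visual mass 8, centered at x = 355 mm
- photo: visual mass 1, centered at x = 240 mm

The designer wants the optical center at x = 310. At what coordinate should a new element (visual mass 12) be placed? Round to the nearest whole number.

x ≈ 145

New total weight: (6 + 6 + 5 + 2 + 8 + 1) + 12 = 40.
x: need Σw·x = 40·310 = 12400. Existing = 6·232 + 6·679 + 5·393 + 2·74 + 8·355 + 1·240 = 10659. Remainder 1741 / 12 ≈ 145.08.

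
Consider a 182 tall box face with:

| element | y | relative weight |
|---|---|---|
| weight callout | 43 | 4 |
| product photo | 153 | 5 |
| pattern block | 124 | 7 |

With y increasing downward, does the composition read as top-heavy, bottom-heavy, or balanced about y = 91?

bottom-heavy

Weights sum to 4 + 5 + 7 = 16.
Σw·y = 4·43 + 5·153 + 7·124 = 1805, so ȳ = 1805/16 ≈ 112.81.
Since 112.8 is below (larger y than) 91, the composition reads bottom-heavy.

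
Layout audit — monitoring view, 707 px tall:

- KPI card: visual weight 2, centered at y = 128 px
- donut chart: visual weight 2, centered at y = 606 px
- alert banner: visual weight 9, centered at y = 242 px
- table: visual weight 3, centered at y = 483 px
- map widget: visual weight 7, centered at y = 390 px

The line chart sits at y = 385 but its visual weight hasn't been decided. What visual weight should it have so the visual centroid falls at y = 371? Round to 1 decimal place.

w ≈ 50.6

Known weights sum to 2 + 2 + 9 + 3 + 7 = 23; their moment is 2·128 + 2·606 + 9·242 + 3·483 + 7·390 = 7825.
For the centroid to hit 371: (7825 + w·385) / (23 + w) = 371.
So w = (371·23 − 7825)/(385 − 371) = 708/14 ≈ 50.57.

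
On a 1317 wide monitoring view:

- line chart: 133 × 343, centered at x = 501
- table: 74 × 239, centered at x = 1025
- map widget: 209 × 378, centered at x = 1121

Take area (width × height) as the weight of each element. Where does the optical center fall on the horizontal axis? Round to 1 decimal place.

x ≈ 910.3

Areas → weights: line chart 133·343 = 45619, table 74·239 = 17686, map widget 209·378 = 79002; Σw = 142307.
Σw·x = 45619·501 + 17686·1025 + 79002·1121 = 129544511, so x̄ = 129544511/142307 ≈ 910.32.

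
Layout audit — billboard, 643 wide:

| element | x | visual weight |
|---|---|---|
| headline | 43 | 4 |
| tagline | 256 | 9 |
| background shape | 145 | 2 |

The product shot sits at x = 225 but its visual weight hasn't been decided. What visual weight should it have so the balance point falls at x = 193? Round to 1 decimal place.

Known weights sum to 4 + 9 + 2 = 15; their moment is 4·43 + 9·256 + 2·145 = 2766.
Set Σw·x/Σw = 193: (2766 + 225w) = 193·(15 + w).
Rearranging, w·(225 − 193) = 193·15 − 2766 = 129, so w ≈ 129/32 = 4.03.

w ≈ 4.0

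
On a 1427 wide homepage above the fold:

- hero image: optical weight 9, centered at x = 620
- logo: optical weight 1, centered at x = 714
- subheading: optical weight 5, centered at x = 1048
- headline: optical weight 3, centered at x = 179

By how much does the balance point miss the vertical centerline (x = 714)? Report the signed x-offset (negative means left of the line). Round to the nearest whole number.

Weights sum to 9 + 1 + 5 + 3 = 18.
Σw·x = 9·620 + 1·714 + 5·1048 + 3·179 = 12071, so x̄ = 12071/18 ≈ 670.61.
Difference: 670.61 − 714 ≈ -43.39.

≈ -43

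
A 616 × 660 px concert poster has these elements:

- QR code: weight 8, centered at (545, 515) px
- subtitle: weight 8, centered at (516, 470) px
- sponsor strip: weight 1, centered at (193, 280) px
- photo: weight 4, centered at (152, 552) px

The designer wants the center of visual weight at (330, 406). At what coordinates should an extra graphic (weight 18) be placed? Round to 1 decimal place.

With the extra graphic, Σw becomes 8 + 8 + 1 + 4 + 18 = 39.
x: target moment 39×330 = 12870; current 8·545 + 8·516 + 1·193 + 4·152 = 9289; the extra graphic supplies 3581, so x = 3581/18 ≈ 198.94.
y: target moment 39×406 = 15834; current 8·515 + 8·470 + 1·280 + 4·552 = 10368; the extra graphic supplies 5466, so y = 5466/18 ≈ 303.67.

(198.9, 303.7)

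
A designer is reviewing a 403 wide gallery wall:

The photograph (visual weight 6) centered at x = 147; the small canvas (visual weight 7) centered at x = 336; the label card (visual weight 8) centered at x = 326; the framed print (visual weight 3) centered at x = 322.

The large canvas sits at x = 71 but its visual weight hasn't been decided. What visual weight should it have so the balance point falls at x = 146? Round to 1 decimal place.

Fixed elements: Σw = 6 + 7 + 8 + 3 = 24, Σw·x = 6·147 + 7·336 + 8·326 + 3·322 = 6808.
Set Σw·x/Σw = 146: (6808 + 71w) = 146·(24 + w).
Solving: w = (146·24 − 6808) / (71 − 146) = -3304 / -75 ≈ 44.05.

w ≈ 44.1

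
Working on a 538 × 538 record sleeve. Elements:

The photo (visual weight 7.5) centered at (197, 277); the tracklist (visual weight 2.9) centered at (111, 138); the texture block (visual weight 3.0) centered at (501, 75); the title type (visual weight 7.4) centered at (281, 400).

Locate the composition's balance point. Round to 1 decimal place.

(258.7, 272.2)

Total weight = 7.5 + 2.9 + 3.0 + 7.4 = 20.8.
x: (7.5·197 + 2.9·111 + 3.0·501 + 7.4·281) / 20.8 = 5381.8 / 20.8 ≈ 258.74
y: (7.5·277 + 2.9·138 + 3.0·75 + 7.4·400) / 20.8 = 5662.7 / 20.8 ≈ 272.25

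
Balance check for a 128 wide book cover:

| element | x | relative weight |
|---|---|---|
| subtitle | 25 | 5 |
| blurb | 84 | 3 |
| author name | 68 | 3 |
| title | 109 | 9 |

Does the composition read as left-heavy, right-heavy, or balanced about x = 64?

Σw = 5 + 3 + 3 + 9 = 20.
x-moment: 5·25 + 3·84 + 3·68 + 9·109 = 1562; centroid 1562/20 ≈ 78.10.
78.1 lies right of the midline 64, so the layout is right-heavy.

right-heavy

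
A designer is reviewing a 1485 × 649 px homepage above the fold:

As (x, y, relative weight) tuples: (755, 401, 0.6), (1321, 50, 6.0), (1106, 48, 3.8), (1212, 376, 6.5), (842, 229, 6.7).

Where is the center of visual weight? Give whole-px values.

(1106, 199)

Weights sum to 0.6 + 6.0 + 3.8 + 6.5 + 6.7 = 23.6.
Σw·x = 0.6·755 + 6.0·1321 + 3.8·1106 + 6.5·1212 + 6.7·842 = 26101.2, so x̄ = 26101.2/23.6 ≈ 1105.98.
Σw·y = 0.6·401 + 6.0·50 + 3.8·48 + 6.5·376 + 6.7·229 = 4701.3, so ȳ = 4701.3/23.6 ≈ 199.21.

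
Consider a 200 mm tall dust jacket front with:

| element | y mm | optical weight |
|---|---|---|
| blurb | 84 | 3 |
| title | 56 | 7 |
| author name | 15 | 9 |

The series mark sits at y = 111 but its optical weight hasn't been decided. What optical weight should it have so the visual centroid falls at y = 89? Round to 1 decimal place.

Fixed elements: Σw = 3 + 7 + 9 = 19, Σw·y = 3·84 + 7·56 + 9·15 = 779.
For the centroid to hit 89: (779 + w·111) / (19 + w) = 89.
So w = (89·19 − 779)/(111 − 89) = 912/22 ≈ 41.45.

w ≈ 41.5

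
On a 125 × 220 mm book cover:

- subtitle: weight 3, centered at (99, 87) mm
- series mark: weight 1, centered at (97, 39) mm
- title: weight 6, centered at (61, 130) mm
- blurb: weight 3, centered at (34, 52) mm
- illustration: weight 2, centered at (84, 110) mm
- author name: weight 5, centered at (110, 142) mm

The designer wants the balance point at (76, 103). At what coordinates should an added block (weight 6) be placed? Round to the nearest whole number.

With the added block, Σw becomes 3 + 1 + 6 + 3 + 2 + 5 + 6 = 26.
x: target moment 26×76 = 1976; current 3·99 + 1·97 + 6·61 + 3·34 + 2·84 + 5·110 = 1580; the added block supplies 396, so x = 396/6 ≈ 66.00.
y: target moment 26×103 = 2678; current 3·87 + 1·39 + 6·130 + 3·52 + 2·110 + 5·142 = 2166; the added block supplies 512, so y = 512/6 ≈ 85.33.

(66, 85)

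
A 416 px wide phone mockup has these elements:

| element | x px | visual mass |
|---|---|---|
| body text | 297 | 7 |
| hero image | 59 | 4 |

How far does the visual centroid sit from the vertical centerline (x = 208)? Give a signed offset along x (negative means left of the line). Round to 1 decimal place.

≈ 2.5 px

Weights sum to 7 + 4 = 11.
x-moment: 7·297 + 4·59 = 2315; centroid 2315/11 ≈ 210.45.
Difference: 210.45 − 208 ≈ 2.45.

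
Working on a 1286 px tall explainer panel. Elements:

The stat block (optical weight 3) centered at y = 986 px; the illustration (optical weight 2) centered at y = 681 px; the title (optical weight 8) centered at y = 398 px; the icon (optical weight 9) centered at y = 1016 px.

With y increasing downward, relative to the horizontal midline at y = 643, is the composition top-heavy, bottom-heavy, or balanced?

bottom-heavy

Weights sum to 3 + 2 + 8 + 9 = 22.
Σw·y = 3·986 + 2·681 + 8·398 + 9·1016 = 16648, so ȳ = 16648/22 ≈ 756.73.
Since 756.7 is below (larger y than) 643, the composition reads bottom-heavy.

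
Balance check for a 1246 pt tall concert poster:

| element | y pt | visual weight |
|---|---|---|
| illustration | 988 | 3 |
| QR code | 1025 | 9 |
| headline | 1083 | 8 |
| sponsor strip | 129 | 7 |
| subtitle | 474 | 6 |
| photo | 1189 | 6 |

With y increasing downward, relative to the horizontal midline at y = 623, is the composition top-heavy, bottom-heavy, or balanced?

bottom-heavy

Σw = 3 + 9 + 8 + 7 + 6 + 6 = 39.
y: (3·988 + 9·1025 + 8·1083 + 7·129 + 6·474 + 6·1189) / 39 = 31734 / 39 ≈ 813.69
813.7 vs midline 623 → bottom-heavy.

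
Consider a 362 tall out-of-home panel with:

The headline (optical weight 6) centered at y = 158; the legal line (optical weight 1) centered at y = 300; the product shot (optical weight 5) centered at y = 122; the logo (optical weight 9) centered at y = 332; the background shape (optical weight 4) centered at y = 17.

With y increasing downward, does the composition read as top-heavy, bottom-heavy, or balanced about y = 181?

Σw = 6 + 1 + 5 + 9 + 4 = 25.
y-moment: 6·158 + 1·300 + 5·122 + 9·332 + 4·17 = 4914; centroid 4914/25 ≈ 196.56.
196.6 lies below (larger y than) the midline 181, so the layout is bottom-heavy.

bottom-heavy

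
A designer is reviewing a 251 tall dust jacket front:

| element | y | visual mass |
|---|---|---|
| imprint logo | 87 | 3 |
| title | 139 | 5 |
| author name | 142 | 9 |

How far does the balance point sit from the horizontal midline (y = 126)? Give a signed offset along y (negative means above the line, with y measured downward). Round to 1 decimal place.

≈ 5.4

Σw = 3 + 5 + 9 = 17.
y-moment: 3·87 + 5·139 + 9·142 = 2234; centroid 2234/17 ≈ 131.41.
Against y = 126, that's 131.41 − 126 = 5.41.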